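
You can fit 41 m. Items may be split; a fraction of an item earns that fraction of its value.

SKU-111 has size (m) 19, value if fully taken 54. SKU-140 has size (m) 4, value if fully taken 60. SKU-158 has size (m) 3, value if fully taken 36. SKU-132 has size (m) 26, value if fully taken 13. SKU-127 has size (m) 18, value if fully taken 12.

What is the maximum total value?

Best value per unit of size first: SKU-140 60/4≈15, SKU-158 36/3≈12, SKU-111 54/19≈2.84, SKU-127 12/18≈0.667, SKU-132 13/26≈0.5.
All 4 m of SKU-140 fit (value 60) → 37 remain.
SKU-158: take in full, 3 m for value 36 → 34 left.
Take all of SKU-111 (19 m, value 54) → 15 m left.
Fill the last 15 m with part of SKU-127: 15/18 of it earns 10.
Total value = 160.

160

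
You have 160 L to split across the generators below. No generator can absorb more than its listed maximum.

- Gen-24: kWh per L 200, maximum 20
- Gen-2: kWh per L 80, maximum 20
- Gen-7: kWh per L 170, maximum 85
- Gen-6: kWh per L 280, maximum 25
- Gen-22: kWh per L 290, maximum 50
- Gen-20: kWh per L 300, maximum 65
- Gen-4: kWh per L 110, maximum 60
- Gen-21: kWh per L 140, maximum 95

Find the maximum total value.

Highest kWh per L first: Gen-20 300 > Gen-22 290 > Gen-6 280 > Gen-24 200 > Gen-7 170 > Gen-21 140 > Gen-4 110 > Gen-2 80.
Gen-20 takes 65 to reach its cap of 65 ; 95 left.
Give Gen-22 50 to hit its cap of 50 ; 45 left.
Gen-6: +25 to 25 (cap) ; 20 left.
Gen-24: +20 to 20 (cap) ; 0 left.
Total = 200×20 + 280×25 + 290×50 + 300×65 = 45000.

45000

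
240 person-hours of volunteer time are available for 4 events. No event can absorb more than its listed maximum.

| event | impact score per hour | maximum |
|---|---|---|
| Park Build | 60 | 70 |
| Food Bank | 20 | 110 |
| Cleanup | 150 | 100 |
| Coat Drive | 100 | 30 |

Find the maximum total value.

23000

Order the events by impact score per hour: Cleanup 150 > Coat Drive 100 > Park Build 60 > Food Bank 20.
Cleanup takes 100 to reach its cap of 100 — 140 left.
Coat Drive takes 30 to reach its cap of 30 — 110 left.
Park Build takes 70 to reach its cap of 70 — 40 left.
Only 40 left; Food Bank takes them to reach 40.
Total = 60×70 + 20×40 + 150×100 + 100×30 = 23000.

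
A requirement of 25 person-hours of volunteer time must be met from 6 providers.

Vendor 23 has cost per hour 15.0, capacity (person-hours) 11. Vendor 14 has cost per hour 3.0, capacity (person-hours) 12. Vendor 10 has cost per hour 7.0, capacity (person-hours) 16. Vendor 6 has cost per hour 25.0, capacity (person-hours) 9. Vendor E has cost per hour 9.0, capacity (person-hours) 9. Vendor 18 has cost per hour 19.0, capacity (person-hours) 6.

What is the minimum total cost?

Use providers in increasing cost order.
Vendor 14 at 3.0: take all 12 person-hours → 13 still needed.
Vendor 10 at 7.0: take 13 of its 16 → requirement met.
Vendor E, Vendor 23, Vendor 18, Vendor 6: unused.
Cost = 12×3.0 + 13×7.0 = 127.

127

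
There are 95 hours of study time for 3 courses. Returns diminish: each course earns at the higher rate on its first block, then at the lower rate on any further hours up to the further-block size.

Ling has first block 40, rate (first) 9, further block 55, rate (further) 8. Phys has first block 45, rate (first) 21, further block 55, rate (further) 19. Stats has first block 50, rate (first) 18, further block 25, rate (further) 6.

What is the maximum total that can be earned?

Rank every tier by rate: Phys/T1 21 > Phys/T2 19 > Stats/T1 18 > Ling/T1 9 > Ling/T2 8 > Stats/T2 6.
Phys/T1 (21): +45 — 50 left.
Phys/T2: +50 of 55 at 19; pool empty.
Total = 21×45 + 19×50 = 1895.

1895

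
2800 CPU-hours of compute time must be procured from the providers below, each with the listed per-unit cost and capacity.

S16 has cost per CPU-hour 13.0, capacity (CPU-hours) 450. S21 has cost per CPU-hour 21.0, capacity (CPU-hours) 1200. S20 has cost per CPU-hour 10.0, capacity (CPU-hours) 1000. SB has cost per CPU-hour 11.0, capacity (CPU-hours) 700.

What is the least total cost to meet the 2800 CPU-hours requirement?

37200

Fill from the cheapest provider first.
S20 (10.0): use full 1000 → 1800 CPU-hours to go.
SB (11.0): use full 700 → 1100 CPU-hours to go.
Take 450 from S16 at 13.0 → need 650 more.
S21 (21.0): take the remaining 650 → done.
Cost = 1000×10.0 + 700×11.0 + 450×13.0 + 650×21.0 = 37200.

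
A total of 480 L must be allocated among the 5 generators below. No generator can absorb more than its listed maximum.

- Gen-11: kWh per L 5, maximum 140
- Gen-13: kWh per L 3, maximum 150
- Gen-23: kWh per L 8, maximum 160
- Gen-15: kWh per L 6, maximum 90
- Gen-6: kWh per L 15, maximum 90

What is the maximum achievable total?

Highest kWh per L first: Gen-6 15 > Gen-23 8 > Gen-15 6 > Gen-11 5 > Gen-13 3.
Gen-6 takes 90 to reach its cap of 90 ; 390 left.
Gen-23: +160 to 160 (cap) ; 230 left.
Gen-15 takes 90 to reach its cap of 90 ; 140 left.
Give Gen-11 140 to hit its cap of 140 ; 0 left.
Total = 5×140 + 8×160 + 6×90 + 15×90 = 3870.

3870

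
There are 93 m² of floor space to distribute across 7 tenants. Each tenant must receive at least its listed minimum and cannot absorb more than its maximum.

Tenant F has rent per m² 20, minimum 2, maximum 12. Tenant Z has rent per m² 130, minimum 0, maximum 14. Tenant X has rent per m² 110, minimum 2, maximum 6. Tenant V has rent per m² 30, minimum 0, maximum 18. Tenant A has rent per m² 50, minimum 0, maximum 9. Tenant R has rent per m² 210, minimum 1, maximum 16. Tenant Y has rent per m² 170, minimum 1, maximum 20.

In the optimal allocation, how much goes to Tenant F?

Meeting every minimum uses 2+0+2+0+0+1+1 = 6 m², leaving 87.
Rank by rent per m²: Tenant R 210 > Tenant Y 170 > Tenant Z 130 > Tenant X 110 > Tenant A 50 > Tenant V 30 > Tenant F 20.
Tenant R takes 15 more to reach its cap of 16 ; 72 left.
Give Tenant Y 19 more to hit its cap of 20 ; 53 left.
Tenant Z takes 14 more to reach its cap of 14 ; 39 left.
Tenant X: +4 to 6 (cap) ; 35 left.
Tenant A takes 9 more to reach its cap of 9 ; 26 left.
Give Tenant V 18 more to hit its cap of 18 ; 8 left.
Tenant F: +8 (room for 10) → 10. Pool exhausted.

10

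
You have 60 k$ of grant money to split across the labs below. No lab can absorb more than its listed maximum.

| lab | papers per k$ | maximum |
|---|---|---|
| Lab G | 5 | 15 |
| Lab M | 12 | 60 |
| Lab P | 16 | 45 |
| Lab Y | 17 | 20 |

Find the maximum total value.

980

Order the labs by papers per k$: Lab Y 17 > Lab P 16 > Lab M 12 > Lab G 5.
Lab Y: +20 to 20 (cap) → 40 left.
Lab P: +40 (room for 45) → 40. Pool exhausted.
Total = 16×40 + 17×20 = 980.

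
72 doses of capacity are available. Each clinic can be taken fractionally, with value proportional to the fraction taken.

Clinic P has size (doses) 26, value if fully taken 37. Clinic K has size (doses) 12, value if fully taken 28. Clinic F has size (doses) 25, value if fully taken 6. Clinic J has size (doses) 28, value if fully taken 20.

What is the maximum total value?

Rank by value-to-size ratio: Clinic K 28/12≈2.33, Clinic P 37/26≈1.42, Clinic J 20/28≈0.714, Clinic F 6/25≈0.24.
Take all of Clinic K (12 doses, value 28) ; 60 doses left.
All 26 doses of Clinic P fit (value 37) ; 34 remain.
Take all of Clinic J (28 doses, value 20) ; 6 doses left.
Only 6 doses remain; take 6/25 of Clinic F for value 6×6/25 = 1.44.
Total value = 86.44.

86.44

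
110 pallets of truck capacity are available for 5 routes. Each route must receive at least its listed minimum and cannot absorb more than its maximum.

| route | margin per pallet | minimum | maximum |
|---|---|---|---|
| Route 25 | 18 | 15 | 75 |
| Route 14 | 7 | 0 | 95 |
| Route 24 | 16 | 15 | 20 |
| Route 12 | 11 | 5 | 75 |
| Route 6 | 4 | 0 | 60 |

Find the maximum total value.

Meeting every minimum uses 15+0+15+5+0 = 35 pallets, leaving 75.
Rank by margin per pallet: Route 25 18 > Route 24 16 > Route 12 11 > Route 14 7 > Route 6 4.
Route 25: +60 to 75 (cap) → 15 left.
Route 24: +5 to 20 (cap) → 10 left.
Route 12: +10 (room for 70) → 15. Pool exhausted.
Total = 18×75 + 16×20 + 11×15 = 1835.

1835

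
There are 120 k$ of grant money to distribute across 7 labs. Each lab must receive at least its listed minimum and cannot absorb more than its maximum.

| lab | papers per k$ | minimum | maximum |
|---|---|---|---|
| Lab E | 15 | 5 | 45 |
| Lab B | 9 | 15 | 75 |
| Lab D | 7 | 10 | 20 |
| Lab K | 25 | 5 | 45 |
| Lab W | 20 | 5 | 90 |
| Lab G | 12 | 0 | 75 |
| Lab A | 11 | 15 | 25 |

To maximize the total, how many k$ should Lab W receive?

30

Meeting every minimum uses 5+15+10+5+5+0+15 = 55 k$, leaving 65.
Order the labs by papers per k$: Lab K 25 > Lab W 20 > Lab E 15 > Lab G 12 > Lab A 11 > Lab B 9 > Lab D 7.
Lab K takes 40 more to reach its cap of 45 — 25 left.
Only 25 left; Lab W takes them to reach 30.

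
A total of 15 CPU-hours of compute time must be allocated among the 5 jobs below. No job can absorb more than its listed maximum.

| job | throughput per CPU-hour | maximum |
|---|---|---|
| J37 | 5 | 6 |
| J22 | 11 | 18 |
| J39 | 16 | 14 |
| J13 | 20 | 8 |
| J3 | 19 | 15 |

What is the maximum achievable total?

Order the jobs by throughput per CPU-hour: J13 20 > J3 19 > J39 16 > J22 11 > J37 5.
J13 takes 8 to reach its cap of 8 — 7 left.
Only 7 left; J3 takes them to reach 7.
Total = 20×8 + 19×7 = 293.

293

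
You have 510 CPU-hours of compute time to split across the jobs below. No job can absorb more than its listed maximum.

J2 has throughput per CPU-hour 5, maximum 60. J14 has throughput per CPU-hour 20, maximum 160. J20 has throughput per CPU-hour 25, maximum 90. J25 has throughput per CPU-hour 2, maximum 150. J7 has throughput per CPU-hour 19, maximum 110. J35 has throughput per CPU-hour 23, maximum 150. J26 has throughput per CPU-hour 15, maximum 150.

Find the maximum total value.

Rank by throughput per CPU-hour: J20 25 > J35 23 > J14 20 > J7 19 > J26 15 > J2 5 > J25 2.
Give J20 90 to hit its cap of 90 ; 420 left.
J35: +150 to 150 (cap) ; 270 left.
Give J14 160 to hit its cap of 160 ; 110 left.
J7: +110 to 110 (cap) ; 0 left.
Total = 20×160 + 25×90 + 19×110 + 23×150 = 10990.

10990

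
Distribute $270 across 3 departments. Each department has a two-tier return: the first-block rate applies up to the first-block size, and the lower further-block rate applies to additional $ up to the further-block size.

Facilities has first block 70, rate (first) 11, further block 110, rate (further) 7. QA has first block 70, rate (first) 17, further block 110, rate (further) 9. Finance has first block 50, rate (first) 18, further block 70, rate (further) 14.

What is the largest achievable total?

3930

Treat each block as its own option and order by rate: Finance/T1 18 > QA/T1 17 > Finance/T2 14 > Facilities/T1 11 > QA/T2 9 > Facilities/T2 7.
Finance T1 at 18: fill all 50 ; 220 left.
Fill QA T1 block (70 at 17) ; 150 left.
Finance/T2 (14): +70 ; 80 left.
Facilities/T1 (11): +70 ; 10 left.
QA/T2: +10 of 110 at 9; pool empty.
Total = 18×50 + 17×70 + 14×70 + 11×70 + 9×10 = 3930.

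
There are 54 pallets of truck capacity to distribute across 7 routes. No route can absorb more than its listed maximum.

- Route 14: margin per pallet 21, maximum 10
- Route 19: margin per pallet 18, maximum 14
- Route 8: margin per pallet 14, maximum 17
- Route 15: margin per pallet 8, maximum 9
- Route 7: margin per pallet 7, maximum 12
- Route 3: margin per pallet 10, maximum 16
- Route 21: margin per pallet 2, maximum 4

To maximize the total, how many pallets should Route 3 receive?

Rank by margin per pallet: Route 14 21 > Route 19 18 > Route 8 14 > Route 3 10 > Route 15 8 > Route 7 7 > Route 21 2.
Route 14 takes 10 to reach its cap of 10 ; 44 left.
Route 19: +14 to 14 (cap) ; 30 left.
Route 8: +17 to 17 (cap) ; 13 left.
Route 3: +13 (room for 16) → 13. Pool exhausted.

13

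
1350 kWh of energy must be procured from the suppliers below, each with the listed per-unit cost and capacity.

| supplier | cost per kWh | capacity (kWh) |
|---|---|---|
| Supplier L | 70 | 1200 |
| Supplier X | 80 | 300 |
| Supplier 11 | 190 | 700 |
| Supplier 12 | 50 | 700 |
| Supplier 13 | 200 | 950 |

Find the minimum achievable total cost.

Fill from the cheapest supplier first.
Supplier 12 at 50: take all 700 kWh ; 650 still needed.
Take 650 from Supplier L at 70 to finish.
Supplier X, Supplier 11, Supplier 13: unused.
Cost = 700×50 + 650×70 = 80500.

80500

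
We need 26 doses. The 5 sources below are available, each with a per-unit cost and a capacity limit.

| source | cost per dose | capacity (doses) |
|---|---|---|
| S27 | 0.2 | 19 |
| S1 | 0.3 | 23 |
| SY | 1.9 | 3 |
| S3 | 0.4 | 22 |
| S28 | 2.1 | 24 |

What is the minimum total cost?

5.9

Fill from the cheapest source first.
Take 19 from S27 at 0.2 → need 7 more.
S1 at 0.3: take 7 of its 23 → requirement met.
S3, SY, S28: unused.
Cost = 19×0.2 + 7×0.3 = 5.9.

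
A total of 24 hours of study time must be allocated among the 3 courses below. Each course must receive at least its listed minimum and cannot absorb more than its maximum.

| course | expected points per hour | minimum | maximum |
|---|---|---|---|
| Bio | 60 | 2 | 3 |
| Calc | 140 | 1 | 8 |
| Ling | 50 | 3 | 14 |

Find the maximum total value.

1950

Meeting every minimum uses 2+1+3 = 6 hours, leaving 18.
Order the courses by expected points per hour: Calc 140 > Bio 60 > Ling 50.
Calc takes 7 more to reach its cap of 8 → 11 left.
Bio takes 1 more to reach its cap of 3 → 10 left.
Ling: +10 (room for 11) → 13. Pool exhausted.
Total = 60×3 + 140×8 + 50×13 = 1950.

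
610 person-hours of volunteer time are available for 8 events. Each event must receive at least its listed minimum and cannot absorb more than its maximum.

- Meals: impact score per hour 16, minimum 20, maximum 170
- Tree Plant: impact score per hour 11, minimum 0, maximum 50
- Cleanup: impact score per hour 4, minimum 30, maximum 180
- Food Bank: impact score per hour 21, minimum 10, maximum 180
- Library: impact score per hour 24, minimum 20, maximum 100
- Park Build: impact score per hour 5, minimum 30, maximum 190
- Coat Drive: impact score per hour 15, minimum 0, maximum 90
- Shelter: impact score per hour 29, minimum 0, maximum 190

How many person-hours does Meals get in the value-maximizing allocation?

80

Meeting every minimum uses 20+0+30+10+20+30+0+0 = 110 person-hours, leaving 500.
Highest impact score per hour first: Shelter 29 > Library 24 > Food Bank 21 > Meals 16 > Coat Drive 15 > Tree Plant 11 > Park Build 5 > Cleanup 4.
Shelter: +190 to 190 (cap) ; 310 left.
Library: +80 to 100 (cap) ; 230 left.
Give Food Bank 170 more to hit its cap of 180 ; 60 left.
Meals has room for 150 more but only 60 remain, so it gets 80.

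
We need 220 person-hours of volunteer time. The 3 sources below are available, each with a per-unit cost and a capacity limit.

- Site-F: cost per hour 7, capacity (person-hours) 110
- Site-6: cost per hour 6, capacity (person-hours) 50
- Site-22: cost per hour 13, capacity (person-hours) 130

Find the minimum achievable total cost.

1850

Cheapest first:
Site-6 (6): use full 50 — 170 person-hours to go.
Site-F at 7: take all 110 person-hours — 60 still needed.
Site-22 at 13: take 60 of its 130 — requirement met.
Cost = 50×6 + 110×7 + 60×13 = 1850.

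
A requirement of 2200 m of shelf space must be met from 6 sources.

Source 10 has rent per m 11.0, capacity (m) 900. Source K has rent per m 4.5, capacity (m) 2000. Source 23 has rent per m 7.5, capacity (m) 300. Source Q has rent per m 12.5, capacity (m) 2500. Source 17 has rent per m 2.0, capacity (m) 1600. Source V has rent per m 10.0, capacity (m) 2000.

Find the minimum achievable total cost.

5900

Use sources in increasing cost order.
Source 17 at 2.0: take all 1600 m ; 600 still needed.
Source K (4.5): take the remaining 600 ; done.
Source 23, Source V, Source 10, Source Q: unused.
Cost = 1600×2.0 + 600×4.5 = 5900.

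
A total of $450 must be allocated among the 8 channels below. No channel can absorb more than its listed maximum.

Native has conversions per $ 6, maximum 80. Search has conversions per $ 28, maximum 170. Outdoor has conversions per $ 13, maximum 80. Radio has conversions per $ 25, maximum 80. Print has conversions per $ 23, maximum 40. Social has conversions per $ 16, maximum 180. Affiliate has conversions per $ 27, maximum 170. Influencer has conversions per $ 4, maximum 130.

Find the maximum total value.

12040

Highest conversions per $ first: Search 28 > Affiliate 27 > Radio 25 > Print 23 > Social 16 > Outdoor 13 > Native 6 > Influencer 4.
Search: +170 to 170 (cap) ; 280 left.
Affiliate: +170 to 170 (cap) ; 110 left.
Radio takes 80 to reach its cap of 80 ; 30 left.
Print: +30 (room for 40) → 30. Pool exhausted.
Total = 28×170 + 25×80 + 23×30 + 27×170 = 12040.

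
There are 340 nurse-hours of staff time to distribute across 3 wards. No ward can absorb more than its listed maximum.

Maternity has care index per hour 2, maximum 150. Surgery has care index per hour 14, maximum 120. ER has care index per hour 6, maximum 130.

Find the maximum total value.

2640

Highest care index per hour first: Surgery 14 > ER 6 > Maternity 2.
Give Surgery 120 to hit its cap of 120 → 220 left.
Give ER 130 to hit its cap of 130 → 90 left.
Maternity: +90 (room for 150) → 90. Pool exhausted.
Total = 2×90 + 14×120 + 6×130 = 2640.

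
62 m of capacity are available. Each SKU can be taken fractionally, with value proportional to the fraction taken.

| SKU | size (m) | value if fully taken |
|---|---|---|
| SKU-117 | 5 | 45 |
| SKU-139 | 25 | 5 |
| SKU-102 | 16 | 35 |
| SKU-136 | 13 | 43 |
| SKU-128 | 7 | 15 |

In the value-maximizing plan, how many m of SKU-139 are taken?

21

Best value per unit of size first: SKU-117 45/5≈9, SKU-136 43/13≈3.31, SKU-102 35/16≈2.19, SKU-128 15/7≈2.14, SKU-139 5/25≈0.2.
SKU-117: take in full, 5 m for value 45 ; 57 left.
All 13 m of SKU-136 fit (value 43) ; 44 remain.
All 16 m of SKU-102 fit (value 35) ; 28 remain.
Take all of SKU-128 (7 m, value 15) ; 21 m left.
Fill the last 21 m with part of SKU-139: 21/25 of it earns 4.2.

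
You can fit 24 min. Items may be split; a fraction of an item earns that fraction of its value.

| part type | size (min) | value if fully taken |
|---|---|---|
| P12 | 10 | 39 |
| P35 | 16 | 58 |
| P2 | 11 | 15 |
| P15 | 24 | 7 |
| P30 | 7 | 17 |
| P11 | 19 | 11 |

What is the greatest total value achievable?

Rank by value-to-size ratio: P12 39/10≈3.9, P35 58/16≈3.62, P30 17/7≈2.43, P2 15/11≈1.36, P11 11/19≈0.579, P15 7/24≈0.292.
Take all of P12 (10 min, value 39) → 14 min left.
14 min left: a 14/16 share of P35 gives 58×14/16 = 50.75.
Total value = 89.75.

89.75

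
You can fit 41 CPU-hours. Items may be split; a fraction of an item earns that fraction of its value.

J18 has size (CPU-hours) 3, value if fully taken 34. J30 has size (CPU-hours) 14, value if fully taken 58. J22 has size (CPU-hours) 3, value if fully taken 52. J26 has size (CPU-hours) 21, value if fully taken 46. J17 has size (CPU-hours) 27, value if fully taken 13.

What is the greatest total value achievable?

Sort by value density: J22 52/3≈17.3, J18 34/3≈11.3, J30 58/14≈4.14, J26 46/21≈2.19, J17 13/27≈0.481.
J22: take in full, 3 CPU-hours for value 52 ; 38 left.
All 3 CPU-hours of J18 fit (value 34) ; 35 remain.
J30: take in full, 14 CPU-hours for value 58 ; 21 left.
J26: take in full, 21 CPU-hours for value 46 ; 0 left.
Total value = 190.

190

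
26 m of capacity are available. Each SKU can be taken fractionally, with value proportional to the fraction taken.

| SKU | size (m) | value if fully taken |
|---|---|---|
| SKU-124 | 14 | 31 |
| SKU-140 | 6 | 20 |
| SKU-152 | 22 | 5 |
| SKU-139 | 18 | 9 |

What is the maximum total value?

54

Sort by value density: SKU-140 20/6≈3.33, SKU-124 31/14≈2.21, SKU-139 9/18≈0.5, SKU-152 5/22≈0.227.
Take all of SKU-140 (6 m, value 20) — 20 m left.
All 14 m of SKU-124 fit (value 31) — 6 remain.
6 m left: a 6/18 share of SKU-139 gives 9×6/18 = 3.
Total value = 54.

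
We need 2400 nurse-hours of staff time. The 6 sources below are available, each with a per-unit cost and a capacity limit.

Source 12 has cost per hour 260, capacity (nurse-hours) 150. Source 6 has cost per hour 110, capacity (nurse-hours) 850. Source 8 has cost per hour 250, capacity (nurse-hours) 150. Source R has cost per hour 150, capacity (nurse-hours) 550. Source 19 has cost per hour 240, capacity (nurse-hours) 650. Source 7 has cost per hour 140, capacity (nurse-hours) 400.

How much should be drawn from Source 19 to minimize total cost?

Fill from the cheapest source first.
Source 6 (110): use full 850 — 1550 nurse-hours to go.
Source 7 (140): use full 400 — 1150 nurse-hours to go.
Source R (150): use full 550 — 600 nurse-hours to go.
Take 600 from Source 19 at 240 to finish.
Source 8, Source 12: unused.

600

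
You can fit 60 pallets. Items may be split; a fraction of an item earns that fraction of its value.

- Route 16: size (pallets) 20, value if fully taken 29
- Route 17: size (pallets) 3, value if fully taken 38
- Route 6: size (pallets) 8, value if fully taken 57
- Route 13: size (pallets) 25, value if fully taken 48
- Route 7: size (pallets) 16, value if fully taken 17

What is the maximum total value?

176.25

Sort by value density: Route 17 38/3≈12.7, Route 6 57/8≈7.12, Route 13 48/25≈1.92, Route 16 29/20≈1.45, Route 7 17/16≈1.06.
All 3 pallets of Route 17 fit (value 38) — 57 remain.
Route 6: take in full, 8 pallets for value 57 — 49 left.
Route 13: take in full, 25 pallets for value 48 — 24 left.
All 20 pallets of Route 16 fit (value 29) — 4 remain.
4 pallets left: a 4/16 share of Route 7 gives 17×4/16 = 4.25.
Total value = 176.25.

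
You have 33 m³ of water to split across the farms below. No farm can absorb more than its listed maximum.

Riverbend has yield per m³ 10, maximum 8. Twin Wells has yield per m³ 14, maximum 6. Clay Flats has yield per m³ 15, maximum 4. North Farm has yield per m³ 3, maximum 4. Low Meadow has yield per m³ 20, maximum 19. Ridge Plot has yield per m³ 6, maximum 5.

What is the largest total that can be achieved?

Order the farms by yield per m³: Low Meadow 20 > Clay Flats 15 > Twin Wells 14 > Riverbend 10 > Ridge Plot 6 > North Farm 3.
Low Meadow takes 19 to reach its cap of 19 — 14 left.
Give Clay Flats 4 to hit its cap of 4 — 10 left.
Twin Wells: +6 to 6 (cap) — 4 left.
Riverbend: +4 (room for 8) → 4. Pool exhausted.
Total = 10×4 + 14×6 + 15×4 + 20×19 = 564.

564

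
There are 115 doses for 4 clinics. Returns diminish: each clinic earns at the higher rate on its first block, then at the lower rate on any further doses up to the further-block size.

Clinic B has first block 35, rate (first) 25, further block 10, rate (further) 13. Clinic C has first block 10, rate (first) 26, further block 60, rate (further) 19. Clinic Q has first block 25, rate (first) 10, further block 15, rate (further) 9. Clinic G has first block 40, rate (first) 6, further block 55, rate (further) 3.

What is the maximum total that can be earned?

Treat each block as its own option and order by rate: Clinic C/first 26 > Clinic B/first 25 > Clinic C/second 19 > Clinic B/second 13 > Clinic Q/first 10 > Clinic Q/second 9 > Clinic G/first 6 > Clinic G/second 3.
Clinic C first at 26: fill all 10 → 105 left.
Fill Clinic B first block (35 at 25) → 70 left.
Clinic C/second (19): +60 → 10 left.
Clinic B second at 13: fill all 10 → 0 left.
Total = 26×10 + 25×35 + 19×60 + 13×10 = 2405.

2405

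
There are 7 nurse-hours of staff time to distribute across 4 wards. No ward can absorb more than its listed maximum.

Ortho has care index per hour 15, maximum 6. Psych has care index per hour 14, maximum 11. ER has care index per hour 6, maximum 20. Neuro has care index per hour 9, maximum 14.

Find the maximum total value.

Rank by care index per hour: Ortho 15 > Psych 14 > Neuro 9 > ER 6.
Ortho: +6 to 6 (cap) — 1 left.
Psych has room for 11 but only 1 remain, so it gets 1.
Total = 15×6 + 14×1 = 104.

104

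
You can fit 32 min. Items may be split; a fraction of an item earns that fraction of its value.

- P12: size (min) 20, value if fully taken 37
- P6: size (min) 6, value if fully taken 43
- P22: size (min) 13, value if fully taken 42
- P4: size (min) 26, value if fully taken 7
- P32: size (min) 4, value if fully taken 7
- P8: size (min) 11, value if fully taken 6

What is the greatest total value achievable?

Sort by value density: P6 43/6≈7.17, P22 42/13≈3.23, P12 37/20≈1.85, P32 7/4≈1.75, P8 6/11≈0.545, P4 7/26≈0.269.
All 6 min of P6 fit (value 43) — 26 remain.
P22: take in full, 13 min for value 42 — 13 left.
13 min left: a 13/20 share of P12 gives 37×13/20 = 24.05.
Total value = 109.05.

109.05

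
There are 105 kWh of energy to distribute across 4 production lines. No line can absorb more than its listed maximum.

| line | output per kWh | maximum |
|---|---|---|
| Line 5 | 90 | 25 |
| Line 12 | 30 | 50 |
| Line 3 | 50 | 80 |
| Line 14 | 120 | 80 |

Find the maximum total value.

Order the production lines by output per kWh: Line 14 120 > Line 5 90 > Line 3 50 > Line 12 30.
Line 14: +80 to 80 (cap) — 25 left.
Line 5: +25 to 25 (cap) — 0 left.
Total = 90×25 + 120×80 = 11850.

11850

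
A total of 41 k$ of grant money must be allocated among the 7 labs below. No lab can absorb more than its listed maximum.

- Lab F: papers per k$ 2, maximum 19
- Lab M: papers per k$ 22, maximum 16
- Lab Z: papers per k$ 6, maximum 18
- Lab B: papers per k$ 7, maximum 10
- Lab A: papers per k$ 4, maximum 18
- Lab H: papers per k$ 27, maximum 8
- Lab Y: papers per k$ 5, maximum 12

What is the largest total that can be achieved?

680

Order the labs by papers per k$: Lab H 27 > Lab M 22 > Lab B 7 > Lab Z 6 > Lab Y 5 > Lab A 4 > Lab F 2.
Lab H: +8 to 8 (cap) → 33 left.
Lab M takes 16 to reach its cap of 16 → 17 left.
Lab B takes 10 to reach its cap of 10 → 7 left.
Lab Z has room for 18 but only 7 remain, so it gets 7.
Total = 22×16 + 6×7 + 7×10 + 27×8 = 680.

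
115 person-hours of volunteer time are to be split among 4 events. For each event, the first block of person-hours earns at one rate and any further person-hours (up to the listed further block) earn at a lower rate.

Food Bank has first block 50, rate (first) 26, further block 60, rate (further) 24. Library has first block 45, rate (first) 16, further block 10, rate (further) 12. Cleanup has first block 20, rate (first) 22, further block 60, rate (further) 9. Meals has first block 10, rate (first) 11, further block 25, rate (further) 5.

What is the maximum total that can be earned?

Rank every tier by rate: Food Bank/first 26 > Food Bank/second 24 > Cleanup/first 22 > Library/first 16 > Library/second 12 > Meals/first 11 > Cleanup/second 9 > Meals/second 5.
Fill Food Bank first block (50 at 26) ; 65 left.
Food Bank second at 24: fill all 60 ; 5 left.
Cleanup/first: +5 of 20 at 22; pool empty.
Total = 26×50 + 24×60 + 22×5 = 2850.

2850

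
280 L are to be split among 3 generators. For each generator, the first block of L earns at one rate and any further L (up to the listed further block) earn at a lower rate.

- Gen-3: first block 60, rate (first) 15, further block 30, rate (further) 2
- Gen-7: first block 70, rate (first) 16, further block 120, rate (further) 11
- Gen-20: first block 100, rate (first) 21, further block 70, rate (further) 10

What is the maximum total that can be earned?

Treat each block as its own option and order by rate: Gen-20/tier1 21 > Gen-7/tier1 16 > Gen-3/tier1 15 > Gen-7/tier2 11 > Gen-20/tier2 10 > Gen-3/tier2 2.
Gen-20/tier1 (21): +100 → 180 left.
Gen-7 tier1 at 16: fill all 70 → 110 left.
Gen-3 tier1 at 15: fill all 60 → 50 left.
Gen-7 tier2 at 11: only 50 left, fill 50.
Total = 21×100 + 16×70 + 15×60 + 11×50 = 4670.

4670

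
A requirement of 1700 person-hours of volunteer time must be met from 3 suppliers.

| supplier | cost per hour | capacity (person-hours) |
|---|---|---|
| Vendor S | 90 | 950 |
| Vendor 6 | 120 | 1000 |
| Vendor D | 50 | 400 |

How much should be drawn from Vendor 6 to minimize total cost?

350

Cheapest first:
Take 400 from Vendor D at 50 — need 1300 more.
Vendor S at 90: take all 950 person-hours — 350 still needed.
Vendor 6 at 120: take 350 of its 1000 — requirement met.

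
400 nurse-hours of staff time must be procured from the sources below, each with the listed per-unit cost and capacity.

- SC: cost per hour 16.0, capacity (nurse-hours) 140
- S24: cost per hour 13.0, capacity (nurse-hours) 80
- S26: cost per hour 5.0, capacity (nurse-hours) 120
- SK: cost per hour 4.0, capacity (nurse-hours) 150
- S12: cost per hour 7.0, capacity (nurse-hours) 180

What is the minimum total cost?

2110

Cheapest first:
SK at 4.0: take all 150 nurse-hours ; 250 still needed.
S26 (5.0): use full 120 ; 130 nurse-hours to go.
Take 130 from S12 at 7.0 to finish.
S24, SC: unused.
Cost = 150×4.0 + 120×5.0 + 130×7.0 = 2110.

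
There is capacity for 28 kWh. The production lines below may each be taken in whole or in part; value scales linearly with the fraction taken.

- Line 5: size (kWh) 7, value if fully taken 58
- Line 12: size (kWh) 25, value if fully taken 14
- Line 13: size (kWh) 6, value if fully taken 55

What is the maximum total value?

121.4

Rank by value-to-size ratio: Line 13 55/6≈9.17, Line 5 58/7≈8.29, Line 12 14/25≈0.56.
Line 13: take in full, 6 kWh for value 55 ; 22 left.
Take all of Line 5 (7 kWh, value 58) ; 15 kWh left.
Only 15 kWh remain; take 15/25 of Line 12 for value 14×15/25 = 8.4.
Total value = 121.4.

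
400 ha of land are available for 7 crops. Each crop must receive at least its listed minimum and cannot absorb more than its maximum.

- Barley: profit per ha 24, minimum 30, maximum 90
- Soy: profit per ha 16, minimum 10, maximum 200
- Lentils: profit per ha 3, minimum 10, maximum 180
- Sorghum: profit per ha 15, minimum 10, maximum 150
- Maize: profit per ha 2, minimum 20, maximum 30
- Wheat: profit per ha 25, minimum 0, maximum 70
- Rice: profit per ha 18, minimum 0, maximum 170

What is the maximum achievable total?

Meeting every minimum uses 30+10+10+10+20+0+0 = 80 ha, leaving 320.
Order the crops by profit per ha: Wheat 25 > Barley 24 > Rice 18 > Soy 16 > Sorghum 15 > Lentils 3 > Maize 2.
Give Wheat 70 more to hit its cap of 70 ; 250 left.
Barley: +60 to 90 (cap) ; 190 left.
Rice: +170 to 170 (cap) ; 20 left.
Only 20 left; Soy takes them to reach 30.
Total = 24×90 + 16×30 + 3×10 + 15×10 + 2×20 + 25×70 + 18×170 = 7670.

7670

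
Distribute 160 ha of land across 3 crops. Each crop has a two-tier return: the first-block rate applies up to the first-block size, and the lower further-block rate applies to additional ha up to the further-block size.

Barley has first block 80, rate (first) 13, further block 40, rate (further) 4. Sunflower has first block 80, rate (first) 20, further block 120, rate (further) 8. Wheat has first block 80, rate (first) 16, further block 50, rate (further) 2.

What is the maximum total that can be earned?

2880

Order all 6 blocks by rate: Sunflower/T1 20 > Wheat/T1 16 > Barley/T1 13 > Sunflower/T2 8 > Barley/T2 4 > Wheat/T2 2.
Sunflower/T1 (20): +80 ; 80 left.
Wheat/T1 (16): +80 ; 0 left.
Total = 20×80 + 16×80 = 2880.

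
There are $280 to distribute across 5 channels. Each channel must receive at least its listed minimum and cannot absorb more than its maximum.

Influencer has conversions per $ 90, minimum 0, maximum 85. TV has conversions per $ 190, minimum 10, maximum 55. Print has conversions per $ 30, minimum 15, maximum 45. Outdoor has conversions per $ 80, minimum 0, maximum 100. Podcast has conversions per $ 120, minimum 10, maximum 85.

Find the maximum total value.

31950

Meeting every minimum uses 0+10+15+0+10 = 35 $, leaving 245.
Highest conversions per $ first: TV 190 > Podcast 120 > Influencer 90 > Outdoor 80 > Print 30.
TV: +45 to 55 (cap) → 200 left.
Podcast takes 75 more to reach its cap of 85 → 125 left.
Give Influencer 85 more to hit its cap of 85 → 40 left.
Only 40 left; Outdoor takes them to reach 40.
Total = 90×85 + 190×55 + 30×15 + 80×40 + 120×85 = 31950.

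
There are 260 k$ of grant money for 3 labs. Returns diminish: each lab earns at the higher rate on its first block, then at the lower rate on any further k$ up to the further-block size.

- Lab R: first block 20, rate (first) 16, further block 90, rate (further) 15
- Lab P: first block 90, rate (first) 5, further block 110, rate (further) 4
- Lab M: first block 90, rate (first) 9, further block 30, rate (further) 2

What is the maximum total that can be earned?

Treat each block as its own option and order by rate: Lab R/first 16 > Lab R/second 15 > Lab M/first 9 > Lab P/first 5 > Lab P/second 4 > Lab M/second 2.
Fill Lab R first block (20 at 16) — 240 left.
Lab R second at 15: fill all 90 — 150 left.
Fill Lab M first block (90 at 9) — 60 left.
60 remain; put them into Lab P first at 5.
Total = 16×20 + 15×90 + 9×90 + 5×60 = 2780.

2780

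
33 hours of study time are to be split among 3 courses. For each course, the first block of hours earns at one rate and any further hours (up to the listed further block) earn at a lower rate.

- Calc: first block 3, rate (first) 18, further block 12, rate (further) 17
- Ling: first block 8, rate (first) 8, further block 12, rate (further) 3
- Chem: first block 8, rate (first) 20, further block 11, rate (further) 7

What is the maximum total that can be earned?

Rank every tier by rate: Chem/first 20 > Calc/first 18 > Calc/second 17 > Ling/first 8 > Chem/second 7 > Ling/second 3.
Chem/first (20): +8 ; 25 left.
Calc/first (18): +3 ; 22 left.
Fill Calc second block (12 at 17) ; 10 left.
Fill Ling first block (8 at 8) ; 2 left.
Chem/second: +2 of 11 at 7; pool empty.
Total = 20×8 + 18×3 + 17×12 + 8×8 + 7×2 = 496.

496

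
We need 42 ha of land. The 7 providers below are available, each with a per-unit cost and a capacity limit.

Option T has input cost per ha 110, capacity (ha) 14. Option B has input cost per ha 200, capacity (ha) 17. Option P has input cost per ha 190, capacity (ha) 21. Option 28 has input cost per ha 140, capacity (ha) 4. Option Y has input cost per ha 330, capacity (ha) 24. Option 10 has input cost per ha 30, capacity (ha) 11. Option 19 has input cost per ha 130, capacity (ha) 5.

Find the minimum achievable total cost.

4600

Cheapest first:
Option 10 (30): use full 11 ; 31 ha to go.
Option T (110): use full 14 ; 17 ha to go.
Option 19 (130): use full 5 ; 12 ha to go.
Option 28 (140): use full 4 ; 8 ha to go.
Option P (190): take the remaining 8 ; done.
Option B, Option Y: unused.
Cost = 11×30 + 14×110 + 5×130 + 4×140 + 8×190 = 4600.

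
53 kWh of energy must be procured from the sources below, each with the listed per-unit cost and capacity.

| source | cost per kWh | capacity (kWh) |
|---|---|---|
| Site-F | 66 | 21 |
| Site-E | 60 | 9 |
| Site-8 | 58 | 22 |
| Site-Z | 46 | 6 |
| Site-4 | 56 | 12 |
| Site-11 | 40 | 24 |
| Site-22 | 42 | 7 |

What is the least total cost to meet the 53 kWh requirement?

2434

Use sources in increasing cost order.
Take 24 from Site-11 at 40 — need 29 more.
Take 7 from Site-22 at 42 — need 22 more.
Site-Z at 46: take all 6 kWh — 16 still needed.
Site-4 at 56: take all 12 kWh — 4 still needed.
Take 4 from Site-8 at 58 to finish.
Site-E, Site-F: unused.
Cost = 24×40 + 7×42 + 6×46 + 12×56 + 4×58 = 2434.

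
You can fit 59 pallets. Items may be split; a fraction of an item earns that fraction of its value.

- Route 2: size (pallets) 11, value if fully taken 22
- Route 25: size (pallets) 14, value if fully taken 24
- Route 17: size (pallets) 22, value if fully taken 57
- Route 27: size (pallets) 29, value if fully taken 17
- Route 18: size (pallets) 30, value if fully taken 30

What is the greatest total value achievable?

Rank by value-to-size ratio: Route 17 57/22≈2.59, Route 2 22/11≈2, Route 25 24/14≈1.71, Route 18 30/30≈1, Route 27 17/29≈0.586.
Route 17: take in full, 22 pallets for value 57 ; 37 left.
Route 2: take in full, 11 pallets for value 22 ; 26 left.
Take all of Route 25 (14 pallets, value 24) ; 12 pallets left.
Only 12 pallets remain; take 12/30 of Route 18 for value 30×12/30 = 12.
Total value = 115.

115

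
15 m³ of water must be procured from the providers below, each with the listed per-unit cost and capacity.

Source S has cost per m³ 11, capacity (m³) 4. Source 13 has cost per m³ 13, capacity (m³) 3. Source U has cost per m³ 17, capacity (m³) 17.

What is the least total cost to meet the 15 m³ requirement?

Cheapest first:
Take 4 from Source S at 11 → need 11 more.
Take 3 from Source 13 at 13 → need 8 more.
Source U (17): take the remaining 8 → done.
Cost = 4×11 + 3×13 + 8×17 = 219.

219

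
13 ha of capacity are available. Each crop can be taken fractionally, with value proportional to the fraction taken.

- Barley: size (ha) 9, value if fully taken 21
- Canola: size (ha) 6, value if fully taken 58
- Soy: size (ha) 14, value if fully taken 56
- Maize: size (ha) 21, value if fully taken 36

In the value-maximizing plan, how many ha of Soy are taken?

Sort by value density: Canola 58/6≈9.67, Soy 56/14≈4, Barley 21/9≈2.33, Maize 36/21≈1.71.
Take all of Canola (6 ha, value 58) → 7 ha left.
7 ha left: a 7/14 share of Soy gives 56×7/14 = 28.

7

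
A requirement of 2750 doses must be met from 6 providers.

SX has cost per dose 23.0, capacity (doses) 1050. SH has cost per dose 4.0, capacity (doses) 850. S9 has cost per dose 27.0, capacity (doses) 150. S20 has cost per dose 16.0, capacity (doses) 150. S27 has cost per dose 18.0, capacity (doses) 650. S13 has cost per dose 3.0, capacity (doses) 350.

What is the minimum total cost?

35800

Use providers in increasing cost order.
S13 at 3.0: take all 350 doses — 2400 still needed.
SH (4.0): use full 850 — 1550 doses to go.
Take 150 from S20 at 16.0 — need 1400 more.
S27 at 18.0: take all 650 doses — 750 still needed.
SX at 23.0: take 750 of its 1050 — requirement met.
S9: unused.
Cost = 350×3.0 + 850×4.0 + 150×16.0 + 650×18.0 + 750×23.0 = 35800.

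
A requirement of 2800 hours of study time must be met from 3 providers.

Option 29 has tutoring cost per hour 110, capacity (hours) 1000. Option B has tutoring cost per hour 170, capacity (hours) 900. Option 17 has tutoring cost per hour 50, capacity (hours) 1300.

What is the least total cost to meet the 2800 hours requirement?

Fill from the cheapest provider first.
Take 1300 from Option 17 at 50 ; need 1500 more.
Take 1000 from Option 29 at 110 ; need 500 more.
Option B at 170: take 500 of its 900 ; requirement met.
Cost = 1300×50 + 1000×110 + 500×170 = 260000.

260000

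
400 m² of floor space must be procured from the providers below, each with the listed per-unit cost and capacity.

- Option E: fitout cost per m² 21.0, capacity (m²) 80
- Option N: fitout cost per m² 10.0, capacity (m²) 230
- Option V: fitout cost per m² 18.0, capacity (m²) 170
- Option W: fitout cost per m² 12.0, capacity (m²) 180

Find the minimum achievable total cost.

4340

Cheapest first:
Option N at 10.0: take all 230 m² ; 170 still needed.
Option W (12.0): take the remaining 170 ; done.
Option V, Option E: unused.
Cost = 230×10.0 + 170×12.0 = 4340.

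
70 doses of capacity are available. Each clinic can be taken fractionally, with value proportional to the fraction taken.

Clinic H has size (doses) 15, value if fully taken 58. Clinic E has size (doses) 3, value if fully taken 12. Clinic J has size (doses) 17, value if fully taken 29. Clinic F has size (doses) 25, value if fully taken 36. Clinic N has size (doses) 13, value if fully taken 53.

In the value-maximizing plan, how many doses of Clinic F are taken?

22

Best value per unit of size first: Clinic N 53/13≈4.08, Clinic E 12/3≈4, Clinic H 58/15≈3.87, Clinic J 29/17≈1.71, Clinic F 36/25≈1.44.
Clinic N: take in full, 13 doses for value 53 — 57 left.
Clinic E: take in full, 3 doses for value 12 — 54 left.
Clinic H: take in full, 15 doses for value 58 — 39 left.
Take all of Clinic J (17 doses, value 29) — 22 doses left.
22 doses left: a 22/25 share of Clinic F gives 36×22/25 = 31.68.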